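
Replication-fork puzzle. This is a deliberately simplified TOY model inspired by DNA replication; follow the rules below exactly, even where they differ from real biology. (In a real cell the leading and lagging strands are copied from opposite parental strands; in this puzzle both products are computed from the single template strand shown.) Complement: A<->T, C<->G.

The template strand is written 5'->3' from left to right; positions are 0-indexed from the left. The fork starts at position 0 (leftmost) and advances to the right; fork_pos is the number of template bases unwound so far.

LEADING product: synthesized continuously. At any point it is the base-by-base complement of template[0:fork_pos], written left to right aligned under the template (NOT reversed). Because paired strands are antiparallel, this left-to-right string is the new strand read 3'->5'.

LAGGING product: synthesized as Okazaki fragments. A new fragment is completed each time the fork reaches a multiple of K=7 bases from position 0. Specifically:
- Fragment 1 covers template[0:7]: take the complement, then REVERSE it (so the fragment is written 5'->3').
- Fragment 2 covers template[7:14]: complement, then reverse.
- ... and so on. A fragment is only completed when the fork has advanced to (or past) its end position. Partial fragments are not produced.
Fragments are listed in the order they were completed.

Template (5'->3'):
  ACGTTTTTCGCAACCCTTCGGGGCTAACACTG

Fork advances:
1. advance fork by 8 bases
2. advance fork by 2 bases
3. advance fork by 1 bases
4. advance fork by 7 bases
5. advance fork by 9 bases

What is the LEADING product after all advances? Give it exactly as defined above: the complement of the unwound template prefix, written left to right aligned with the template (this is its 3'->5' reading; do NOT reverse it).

Step 1: advance 8 -> fork_pos = 0 + 8 = 8.
Step 2: advance 2 -> fork_pos = 8 + 2 = 10.
Step 3: advance 1 -> fork_pos = 10 + 1 = 11.
Step 4: advance 7 -> fork_pos = 11 + 7 = 18.
Step 5: advance 9 -> fork_pos = 18 + 9 = 27.
Unwound prefix: template[0:27] = ACGTTTTTCGCAACCCTTCGGGGCTAA
Complement it base by base (A<->T, C<->G), keeping left-to-right order:
  [0:5] ACGTT -> TGCAA
  [5:10] TTTCG -> AAAGC
  [10:15] CAACC -> GTTGG
  [15:20] CTTCG -> GAAGC
  [20:25] GGGCT -> CCCGA
  [25:27] AA -> TT
Concatenate: TGCAAAAAGCGTTGGGAAGCCCCGATT (length 27; written aligned with the template, i.e. 3'->5').

Answer: TGCAAAAAGCGTTGGGAAGCCCCGATT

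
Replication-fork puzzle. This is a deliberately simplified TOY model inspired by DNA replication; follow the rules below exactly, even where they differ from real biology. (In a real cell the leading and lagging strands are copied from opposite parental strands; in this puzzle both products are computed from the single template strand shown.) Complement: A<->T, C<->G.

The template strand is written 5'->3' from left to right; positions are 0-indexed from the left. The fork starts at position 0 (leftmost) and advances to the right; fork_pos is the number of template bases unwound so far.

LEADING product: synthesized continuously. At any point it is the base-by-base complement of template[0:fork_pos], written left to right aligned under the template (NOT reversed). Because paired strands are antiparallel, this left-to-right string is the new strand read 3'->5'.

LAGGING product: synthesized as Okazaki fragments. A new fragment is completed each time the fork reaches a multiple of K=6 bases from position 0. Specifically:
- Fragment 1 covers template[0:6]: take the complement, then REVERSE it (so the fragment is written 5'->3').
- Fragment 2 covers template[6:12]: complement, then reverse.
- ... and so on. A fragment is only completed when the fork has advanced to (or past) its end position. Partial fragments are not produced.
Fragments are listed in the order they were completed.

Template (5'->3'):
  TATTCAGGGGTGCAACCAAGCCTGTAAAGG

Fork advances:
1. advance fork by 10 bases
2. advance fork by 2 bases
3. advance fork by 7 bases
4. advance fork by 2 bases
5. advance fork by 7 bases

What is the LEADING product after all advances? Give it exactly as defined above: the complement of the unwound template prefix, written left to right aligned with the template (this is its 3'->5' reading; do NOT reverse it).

Answer: ATAAGTCCCCACGTTGGTTCGGACATTT

Derivation:
Step 1: advance 10 -> fork_pos = 0 + 10 = 10.
Step 2: advance 2 -> fork_pos = 10 + 2 = 12.
Step 3: advance 7 -> fork_pos = 12 + 7 = 19.
Step 4: advance 2 -> fork_pos = 19 + 2 = 21.
Step 5: advance 7 -> fork_pos = 21 + 7 = 28.
Unwound prefix: template[0:28] = TATTCAGGGGTGCAACCAAGCCTGTAAA
Complement it base by base (A<->T, C<->G), keeping left-to-right order:
  [0:5] TATTC -> ATAAG
  [5:10] AGGGG -> TCCCC
  [10:15] TGCAA -> ACGTT
  [15:20] CCAAG -> GGTTC
  [20:25] CCTGT -> GGACA
  [25:28] AAA -> TTT
Concatenate: ATAAGTCCCCACGTTGGTTCGGACATTT (length 28; written aligned with the template, i.e. 3'->5').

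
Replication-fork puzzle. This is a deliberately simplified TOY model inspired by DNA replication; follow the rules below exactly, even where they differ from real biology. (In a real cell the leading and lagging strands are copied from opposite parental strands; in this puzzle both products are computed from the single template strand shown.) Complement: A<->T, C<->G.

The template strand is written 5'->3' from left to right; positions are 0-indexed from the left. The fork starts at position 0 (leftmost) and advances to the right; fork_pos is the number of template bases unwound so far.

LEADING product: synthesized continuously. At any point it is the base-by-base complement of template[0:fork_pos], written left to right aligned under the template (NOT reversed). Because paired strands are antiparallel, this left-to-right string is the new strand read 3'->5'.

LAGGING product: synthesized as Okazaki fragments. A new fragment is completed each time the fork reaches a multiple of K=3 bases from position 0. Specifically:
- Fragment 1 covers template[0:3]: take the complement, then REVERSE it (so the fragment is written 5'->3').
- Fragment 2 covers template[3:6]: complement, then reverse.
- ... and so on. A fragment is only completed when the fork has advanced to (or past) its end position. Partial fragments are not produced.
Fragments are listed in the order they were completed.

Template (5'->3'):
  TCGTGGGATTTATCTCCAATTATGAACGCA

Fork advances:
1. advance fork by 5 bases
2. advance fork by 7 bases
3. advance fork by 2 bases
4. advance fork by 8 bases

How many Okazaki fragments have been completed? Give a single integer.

Answer: 7

Derivation:
Step 1: advance 5 -> fork_pos = 0 + 5 = 5. Reached multiple(s) of 3: 3 -> fragment 1 completed (1 total).
Step 2: advance 7 -> fork_pos = 5 + 7 = 12. Reached multiple(s) of 3: 6, 9, 12 -> fragments 2-4 completed (4 total).
Step 3: advance 2 -> fork_pos = 12 + 2 = 14. Next multiple of 3 is 15 (not reached); still 4 fragment(s).
Step 4: advance 8 -> fork_pos = 14 + 8 = 22. Reached multiple(s) of 3: 15, 18, 21 -> fragments 5-7 completed (7 total).
Check: final fork_pos = 22; the multiples of 3 that are <= 22 are 3..21 -> 22 // 3 = 7 completed fragment(s).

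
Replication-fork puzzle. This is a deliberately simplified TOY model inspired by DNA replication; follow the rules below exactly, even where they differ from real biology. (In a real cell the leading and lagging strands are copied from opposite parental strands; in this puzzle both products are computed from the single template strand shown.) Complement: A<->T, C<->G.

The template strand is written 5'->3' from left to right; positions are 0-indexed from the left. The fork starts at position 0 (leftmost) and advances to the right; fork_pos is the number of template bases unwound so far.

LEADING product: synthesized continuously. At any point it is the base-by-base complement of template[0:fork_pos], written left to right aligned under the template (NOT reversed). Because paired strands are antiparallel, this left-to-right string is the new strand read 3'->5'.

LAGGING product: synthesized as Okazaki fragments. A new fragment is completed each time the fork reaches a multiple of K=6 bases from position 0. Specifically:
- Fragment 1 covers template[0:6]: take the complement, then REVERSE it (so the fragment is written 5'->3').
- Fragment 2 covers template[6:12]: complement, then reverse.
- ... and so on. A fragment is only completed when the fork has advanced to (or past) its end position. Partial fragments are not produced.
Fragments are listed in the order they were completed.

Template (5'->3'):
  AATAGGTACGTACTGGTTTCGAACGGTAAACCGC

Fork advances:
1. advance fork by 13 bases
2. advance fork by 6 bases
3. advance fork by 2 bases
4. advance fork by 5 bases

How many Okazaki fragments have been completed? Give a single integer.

Step 1: advance 13 -> fork_pos = 0 + 13 = 13. Reached multiple(s) of 6: 6, 12 -> fragments 1-2 completed (2 total).
Step 2: advance 6 -> fork_pos = 13 + 6 = 19. Reached multiple(s) of 6: 18 -> fragment 3 completed (3 total).
Step 3: advance 2 -> fork_pos = 19 + 2 = 21. Next multiple of 6 is 24 (not reached); still 3 fragment(s).
Step 4: advance 5 -> fork_pos = 21 + 5 = 26. Reached multiple(s) of 6: 24 -> fragment 4 completed (4 total).
Check: final fork_pos = 26; the multiples of 6 that are <= 26 are 6..24 -> 26 // 6 = 4 completed fragment(s).

Answer: 4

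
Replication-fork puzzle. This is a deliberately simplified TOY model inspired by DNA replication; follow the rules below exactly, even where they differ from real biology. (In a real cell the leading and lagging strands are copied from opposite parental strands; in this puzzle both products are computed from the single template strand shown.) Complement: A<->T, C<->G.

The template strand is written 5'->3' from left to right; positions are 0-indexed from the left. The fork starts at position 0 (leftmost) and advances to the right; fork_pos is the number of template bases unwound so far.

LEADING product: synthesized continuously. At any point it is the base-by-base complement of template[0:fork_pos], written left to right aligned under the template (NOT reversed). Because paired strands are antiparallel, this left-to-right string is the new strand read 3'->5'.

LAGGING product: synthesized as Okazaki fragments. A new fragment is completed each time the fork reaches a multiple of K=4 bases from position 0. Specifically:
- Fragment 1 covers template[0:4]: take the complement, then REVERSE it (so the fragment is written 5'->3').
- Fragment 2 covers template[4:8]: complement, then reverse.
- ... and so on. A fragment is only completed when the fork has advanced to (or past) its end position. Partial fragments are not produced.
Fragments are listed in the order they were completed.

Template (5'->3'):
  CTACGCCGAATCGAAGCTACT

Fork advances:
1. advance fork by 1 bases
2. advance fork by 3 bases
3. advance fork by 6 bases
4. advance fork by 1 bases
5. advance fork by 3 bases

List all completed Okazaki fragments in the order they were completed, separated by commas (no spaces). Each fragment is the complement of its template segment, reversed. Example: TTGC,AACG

Step 1: advance 1 -> fork_pos = 0 + 1 = 1. Next multiple of 4 is 4 (not reached); still 0 fragment(s).
Step 2: advance 3 -> fork_pos = 1 + 3 = 4. Reached multiple(s) of 4: 4 -> fragment 1 completed (1 total).
Step 3: advance 6 -> fork_pos = 4 + 6 = 10. Reached multiple(s) of 4: 8 -> fragment 2 completed (2 total).
Step 4: advance 1 -> fork_pos = 10 + 1 = 11. Next multiple of 4 is 12 (not reached); still 2 fragment(s).
Step 5: advance 3 -> fork_pos = 11 + 3 = 14. Reached multiple(s) of 4: 12 -> fragment 3 completed (3 total).
Final fork_pos = 14, so 3 fragment(s) are complete. Build each: template segment -> complement -> reverse.
Fragment 1: template[0:4] = CTAC -> complement GATG -> reversed GTAG
Fragment 2: template[4:8] = GCCG -> complement CGGC -> reversed CGGC
Fragment 3: template[8:12] = AATC -> complement TTAG -> reversed GATT

Answer: GTAG,CGGC,GATT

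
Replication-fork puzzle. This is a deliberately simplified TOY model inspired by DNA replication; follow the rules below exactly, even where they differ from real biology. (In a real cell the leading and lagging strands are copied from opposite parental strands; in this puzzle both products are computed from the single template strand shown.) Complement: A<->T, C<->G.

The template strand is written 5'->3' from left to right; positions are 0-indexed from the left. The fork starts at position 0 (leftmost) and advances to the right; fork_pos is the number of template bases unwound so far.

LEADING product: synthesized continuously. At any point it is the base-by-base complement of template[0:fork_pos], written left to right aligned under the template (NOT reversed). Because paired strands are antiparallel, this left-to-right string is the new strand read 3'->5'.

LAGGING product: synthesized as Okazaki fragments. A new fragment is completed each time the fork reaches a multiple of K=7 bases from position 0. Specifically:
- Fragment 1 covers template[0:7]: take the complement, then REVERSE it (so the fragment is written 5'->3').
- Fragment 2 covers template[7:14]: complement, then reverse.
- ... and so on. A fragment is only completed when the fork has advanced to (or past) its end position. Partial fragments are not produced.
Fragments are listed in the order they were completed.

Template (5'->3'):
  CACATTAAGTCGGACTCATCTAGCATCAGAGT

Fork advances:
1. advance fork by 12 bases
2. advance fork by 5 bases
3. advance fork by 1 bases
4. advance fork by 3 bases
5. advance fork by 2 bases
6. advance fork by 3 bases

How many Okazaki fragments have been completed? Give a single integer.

Answer: 3

Derivation:
Step 1: advance 12 -> fork_pos = 0 + 12 = 12. Reached multiple(s) of 7: 7 -> fragment 1 completed (1 total).
Step 2: advance 5 -> fork_pos = 12 + 5 = 17. Reached multiple(s) of 7: 14 -> fragment 2 completed (2 total).
Step 3: advance 1 -> fork_pos = 17 + 1 = 18. Next multiple of 7 is 21 (not reached); still 2 fragment(s).
Step 4: advance 3 -> fork_pos = 18 + 3 = 21. Reached multiple(s) of 7: 21 -> fragment 3 completed (3 total).
Step 5: advance 2 -> fork_pos = 21 + 2 = 23. Next multiple of 7 is 28 (not reached); still 3 fragment(s).
Step 6: advance 3 -> fork_pos = 23 + 3 = 26. Next multiple of 7 is 28 (not reached); still 3 fragment(s).
Check: final fork_pos = 26; the multiples of 7 that are <= 26 are 7..21 -> 26 // 7 = 3 completed fragment(s).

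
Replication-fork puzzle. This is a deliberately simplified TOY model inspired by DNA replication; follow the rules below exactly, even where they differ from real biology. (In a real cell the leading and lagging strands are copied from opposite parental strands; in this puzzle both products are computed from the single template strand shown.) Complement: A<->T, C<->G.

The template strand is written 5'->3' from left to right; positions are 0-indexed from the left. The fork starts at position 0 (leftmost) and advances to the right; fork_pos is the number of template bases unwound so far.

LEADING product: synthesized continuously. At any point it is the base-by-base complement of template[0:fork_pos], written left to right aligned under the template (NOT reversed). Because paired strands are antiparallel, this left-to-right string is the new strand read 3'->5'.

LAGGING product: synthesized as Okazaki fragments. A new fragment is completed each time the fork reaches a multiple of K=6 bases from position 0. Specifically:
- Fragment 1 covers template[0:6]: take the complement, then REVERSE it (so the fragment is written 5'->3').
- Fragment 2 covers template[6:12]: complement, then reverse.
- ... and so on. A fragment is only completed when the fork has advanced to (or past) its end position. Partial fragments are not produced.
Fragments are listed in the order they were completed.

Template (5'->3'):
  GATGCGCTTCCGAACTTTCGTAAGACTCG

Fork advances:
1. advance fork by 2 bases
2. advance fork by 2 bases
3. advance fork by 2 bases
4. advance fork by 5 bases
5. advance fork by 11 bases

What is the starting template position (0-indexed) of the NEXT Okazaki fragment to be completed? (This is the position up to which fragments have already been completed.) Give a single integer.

Answer: 18

Derivation:
Step 1: advance 2 -> fork_pos = 0 + 2 = 2. Next multiple of 6 is 6 (not reached); still 0 fragment(s).
Step 2: advance 2 -> fork_pos = 2 + 2 = 4. Next multiple of 6 is 6 (not reached); still 0 fragment(s).
Step 3: advance 2 -> fork_pos = 4 + 2 = 6. Reached multiple(s) of 6: 6 -> fragment 1 completed (1 total).
Step 4: advance 5 -> fork_pos = 6 + 5 = 11. Next multiple of 6 is 12 (not reached); still 1 fragment(s).
Step 5: advance 11 -> fork_pos = 11 + 11 = 22. Reached multiple(s) of 6: 12, 18 -> fragments 2-3 completed (3 total).
3 fragment(s) completed, covering template[0:18] (3 x 6 = 18). The next fragment, fragment 4, covers template[18:24], so it starts at position 18.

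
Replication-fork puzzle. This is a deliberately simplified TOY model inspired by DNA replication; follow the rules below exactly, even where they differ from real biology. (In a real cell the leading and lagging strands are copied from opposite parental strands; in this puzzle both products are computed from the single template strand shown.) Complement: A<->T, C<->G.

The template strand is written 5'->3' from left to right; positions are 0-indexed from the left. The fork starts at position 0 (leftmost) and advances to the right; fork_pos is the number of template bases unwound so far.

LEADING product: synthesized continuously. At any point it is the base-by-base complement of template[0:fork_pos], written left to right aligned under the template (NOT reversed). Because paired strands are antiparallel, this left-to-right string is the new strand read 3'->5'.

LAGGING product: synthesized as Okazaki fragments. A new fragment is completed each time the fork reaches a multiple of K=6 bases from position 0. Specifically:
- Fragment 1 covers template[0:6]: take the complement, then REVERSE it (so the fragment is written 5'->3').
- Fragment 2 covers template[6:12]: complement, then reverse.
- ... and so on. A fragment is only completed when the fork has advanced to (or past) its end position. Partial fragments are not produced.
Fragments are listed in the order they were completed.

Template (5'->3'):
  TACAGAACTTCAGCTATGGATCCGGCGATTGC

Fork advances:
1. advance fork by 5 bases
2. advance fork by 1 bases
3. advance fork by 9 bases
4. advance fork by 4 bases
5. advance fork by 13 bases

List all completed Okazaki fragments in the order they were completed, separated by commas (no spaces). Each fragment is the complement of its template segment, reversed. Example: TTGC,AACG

Step 1: advance 5 -> fork_pos = 0 + 5 = 5. Next multiple of 6 is 6 (not reached); still 0 fragment(s).
Step 2: advance 1 -> fork_pos = 5 + 1 = 6. Reached multiple(s) of 6: 6 -> fragment 1 completed (1 total).
Step 3: advance 9 -> fork_pos = 6 + 9 = 15. Reached multiple(s) of 6: 12 -> fragment 2 completed (2 total).
Step 4: advance 4 -> fork_pos = 15 + 4 = 19. Reached multiple(s) of 6: 18 -> fragment 3 completed (3 total).
Step 5: advance 13 -> fork_pos = 19 + 13 = 32. Reached multiple(s) of 6: 24, 30 -> fragments 4-5 completed (5 total).
Final fork_pos = 32, so 5 fragment(s) are complete. Build each: template segment -> complement -> reverse.
Fragment 1: template[0:6] = TACAGA -> complement ATGTCT -> reversed TCTGTA
Fragment 2: template[6:12] = ACTTCA -> complement TGAAGT -> reversed TGAAGT
Fragment 3: template[12:18] = GCTATG -> complement CGATAC -> reversed CATAGC
Fragment 4: template[18:24] = GATCCG -> complement CTAGGC -> reversed CGGATC
Fragment 5: template[24:30] = GCGATT -> complement CGCTAA -> reversed AATCGC

Answer: TCTGTA,TGAAGT,CATAGC,CGGATC,AATCGC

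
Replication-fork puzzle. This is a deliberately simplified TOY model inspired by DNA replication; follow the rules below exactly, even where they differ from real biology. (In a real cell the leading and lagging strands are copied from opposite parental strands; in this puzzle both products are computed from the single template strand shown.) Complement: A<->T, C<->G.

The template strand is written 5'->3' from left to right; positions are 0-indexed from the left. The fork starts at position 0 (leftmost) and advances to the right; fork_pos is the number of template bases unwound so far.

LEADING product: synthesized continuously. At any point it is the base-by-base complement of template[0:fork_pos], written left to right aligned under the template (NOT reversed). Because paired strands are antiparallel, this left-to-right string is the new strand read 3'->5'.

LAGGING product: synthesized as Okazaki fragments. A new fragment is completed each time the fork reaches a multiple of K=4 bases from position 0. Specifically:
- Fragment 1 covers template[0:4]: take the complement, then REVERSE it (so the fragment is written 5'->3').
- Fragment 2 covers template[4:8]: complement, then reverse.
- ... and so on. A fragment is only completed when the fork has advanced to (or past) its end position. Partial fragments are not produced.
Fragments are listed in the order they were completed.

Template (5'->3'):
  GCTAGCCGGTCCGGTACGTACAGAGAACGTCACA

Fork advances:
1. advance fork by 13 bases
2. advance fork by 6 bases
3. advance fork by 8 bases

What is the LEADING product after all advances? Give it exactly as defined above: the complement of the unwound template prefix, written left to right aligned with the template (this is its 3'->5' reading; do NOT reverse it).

Answer: CGATCGGCCAGGCCATGCATGTCTCTT

Derivation:
Step 1: advance 13 -> fork_pos = 0 + 13 = 13.
Step 2: advance 6 -> fork_pos = 13 + 6 = 19.
Step 3: advance 8 -> fork_pos = 19 + 8 = 27.
Unwound prefix: template[0:27] = GCTAGCCGGTCCGGTACGTACAGAGAA
Complement it base by base (A<->T, C<->G), keeping left-to-right order:
  [0:5] GCTAG -> CGATC
  [5:10] CCGGT -> GGCCA
  [10:15] CCGGT -> GGCCA
  [15:20] ACGTA -> TGCAT
  [20:25] CAGAG -> GTCTC
  [25:27] AA -> TT
Concatenate: CGATCGGCCAGGCCATGCATGTCTCTT (length 27; written aligned with the template, i.e. 3'->5').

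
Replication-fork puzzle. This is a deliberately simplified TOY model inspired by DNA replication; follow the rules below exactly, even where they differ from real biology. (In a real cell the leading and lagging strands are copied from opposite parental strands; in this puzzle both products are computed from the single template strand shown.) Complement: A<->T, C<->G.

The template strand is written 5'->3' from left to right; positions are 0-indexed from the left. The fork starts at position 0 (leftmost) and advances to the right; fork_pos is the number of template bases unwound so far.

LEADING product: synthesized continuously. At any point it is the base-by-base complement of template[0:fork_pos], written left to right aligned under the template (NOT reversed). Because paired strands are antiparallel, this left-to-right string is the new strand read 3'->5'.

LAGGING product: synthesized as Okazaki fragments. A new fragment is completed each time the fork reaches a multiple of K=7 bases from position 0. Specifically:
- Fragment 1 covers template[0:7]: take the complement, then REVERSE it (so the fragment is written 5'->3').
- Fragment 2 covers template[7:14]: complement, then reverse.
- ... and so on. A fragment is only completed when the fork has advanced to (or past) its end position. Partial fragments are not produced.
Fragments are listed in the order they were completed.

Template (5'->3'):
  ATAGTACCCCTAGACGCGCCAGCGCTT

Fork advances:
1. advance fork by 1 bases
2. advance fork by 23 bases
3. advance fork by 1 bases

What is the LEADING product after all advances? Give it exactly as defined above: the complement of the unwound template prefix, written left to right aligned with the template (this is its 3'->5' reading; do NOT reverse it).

Step 1: advance 1 -> fork_pos = 0 + 1 = 1.
Step 2: advance 23 -> fork_pos = 1 + 23 = 24.
Step 3: advance 1 -> fork_pos = 24 + 1 = 25.
Unwound prefix: template[0:25] = ATAGTACCCCTAGACGCGCCAGCGC
Complement it base by base (A<->T, C<->G), keeping left-to-right order:
  [0:5] ATAGT -> TATCA
  [5:10] ACCCC -> TGGGG
  [10:15] TAGAC -> ATCTG
  [15:20] GCGCC -> CGCGG
  [20:25] AGCGC -> TCGCG
Concatenate: TATCATGGGGATCTGCGCGGTCGCG (length 25; written aligned with the template, i.e. 3'->5').

Answer: TATCATGGGGATCTGCGCGGTCGCG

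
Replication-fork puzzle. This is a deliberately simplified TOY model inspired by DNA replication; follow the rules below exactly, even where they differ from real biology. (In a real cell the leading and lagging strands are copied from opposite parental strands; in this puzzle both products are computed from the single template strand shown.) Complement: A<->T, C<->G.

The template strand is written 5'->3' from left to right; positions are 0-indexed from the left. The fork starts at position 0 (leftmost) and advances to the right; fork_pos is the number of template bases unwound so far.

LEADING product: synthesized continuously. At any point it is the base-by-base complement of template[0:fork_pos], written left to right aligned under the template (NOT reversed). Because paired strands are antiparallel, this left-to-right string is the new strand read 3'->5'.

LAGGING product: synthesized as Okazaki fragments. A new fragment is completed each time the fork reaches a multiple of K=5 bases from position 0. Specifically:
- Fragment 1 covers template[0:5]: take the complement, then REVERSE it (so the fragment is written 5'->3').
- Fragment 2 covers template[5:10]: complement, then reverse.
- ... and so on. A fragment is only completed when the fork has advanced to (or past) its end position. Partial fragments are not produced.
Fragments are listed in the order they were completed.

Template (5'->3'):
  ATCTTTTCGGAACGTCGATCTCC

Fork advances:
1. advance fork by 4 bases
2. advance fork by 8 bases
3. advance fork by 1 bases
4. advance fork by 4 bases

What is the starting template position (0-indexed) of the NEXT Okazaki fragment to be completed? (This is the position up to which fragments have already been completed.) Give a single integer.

Answer: 15

Derivation:
Step 1: advance 4 -> fork_pos = 0 + 4 = 4. Next multiple of 5 is 5 (not reached); still 0 fragment(s).
Step 2: advance 8 -> fork_pos = 4 + 8 = 12. Reached multiple(s) of 5: 5, 10 -> fragments 1-2 completed (2 total).
Step 3: advance 1 -> fork_pos = 12 + 1 = 13. Next multiple of 5 is 15 (not reached); still 2 fragment(s).
Step 4: advance 4 -> fork_pos = 13 + 4 = 17. Reached multiple(s) of 5: 15 -> fragment 3 completed (3 total).
3 fragment(s) completed, covering template[0:15] (3 x 5 = 15). The next fragment, fragment 4, covers template[15:20], so it starts at position 15.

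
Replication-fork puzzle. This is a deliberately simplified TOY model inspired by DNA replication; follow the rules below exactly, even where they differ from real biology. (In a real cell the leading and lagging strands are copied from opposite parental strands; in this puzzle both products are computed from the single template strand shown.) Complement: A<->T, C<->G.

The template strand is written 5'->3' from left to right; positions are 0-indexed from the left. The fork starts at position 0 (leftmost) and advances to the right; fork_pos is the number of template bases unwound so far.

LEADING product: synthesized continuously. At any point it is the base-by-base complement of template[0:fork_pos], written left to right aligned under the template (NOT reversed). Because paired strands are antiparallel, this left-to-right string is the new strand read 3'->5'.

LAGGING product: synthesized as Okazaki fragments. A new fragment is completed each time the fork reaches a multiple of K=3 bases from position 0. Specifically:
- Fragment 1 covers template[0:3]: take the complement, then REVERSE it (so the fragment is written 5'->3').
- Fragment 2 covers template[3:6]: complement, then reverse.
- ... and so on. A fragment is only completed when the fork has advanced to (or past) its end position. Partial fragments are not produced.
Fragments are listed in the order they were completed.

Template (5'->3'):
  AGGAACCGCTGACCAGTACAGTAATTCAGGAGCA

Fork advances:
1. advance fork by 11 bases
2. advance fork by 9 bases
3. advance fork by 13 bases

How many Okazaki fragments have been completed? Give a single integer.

Step 1: advance 11 -> fork_pos = 0 + 11 = 11. Reached multiple(s) of 3: 3, 6, 9 -> fragments 1-3 completed (3 total).
Step 2: advance 9 -> fork_pos = 11 + 9 = 20. Reached multiple(s) of 3: 12, 15, 18 -> fragments 4-6 completed (6 total).
Step 3: advance 13 -> fork_pos = 20 + 13 = 33. Reached multiple(s) of 3: 21, 24, 27, 30, 33 -> fragments 7-11 completed (11 total).
Check: final fork_pos = 33; the multiples of 3 that are <= 33 are 3..33 -> 33 // 3 = 11 completed fragment(s).

Answer: 11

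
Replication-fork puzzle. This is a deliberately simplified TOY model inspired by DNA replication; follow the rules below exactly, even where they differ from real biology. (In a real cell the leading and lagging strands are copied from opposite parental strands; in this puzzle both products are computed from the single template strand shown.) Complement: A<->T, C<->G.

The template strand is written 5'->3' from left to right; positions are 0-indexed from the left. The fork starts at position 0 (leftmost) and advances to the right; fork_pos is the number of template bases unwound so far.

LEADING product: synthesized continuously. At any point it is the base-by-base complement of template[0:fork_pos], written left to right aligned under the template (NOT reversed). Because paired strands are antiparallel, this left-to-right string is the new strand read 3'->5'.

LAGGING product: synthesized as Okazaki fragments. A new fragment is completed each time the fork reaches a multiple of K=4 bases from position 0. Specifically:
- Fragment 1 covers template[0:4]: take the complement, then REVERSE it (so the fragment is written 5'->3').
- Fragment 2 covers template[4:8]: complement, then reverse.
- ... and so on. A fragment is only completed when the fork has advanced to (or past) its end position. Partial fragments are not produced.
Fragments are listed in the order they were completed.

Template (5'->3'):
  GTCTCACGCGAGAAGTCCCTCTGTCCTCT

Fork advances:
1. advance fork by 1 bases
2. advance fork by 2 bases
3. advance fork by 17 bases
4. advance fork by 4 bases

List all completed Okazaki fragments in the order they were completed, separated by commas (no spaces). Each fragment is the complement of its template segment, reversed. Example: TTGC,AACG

Step 1: advance 1 -> fork_pos = 0 + 1 = 1. Next multiple of 4 is 4 (not reached); still 0 fragment(s).
Step 2: advance 2 -> fork_pos = 1 + 2 = 3. Next multiple of 4 is 4 (not reached); still 0 fragment(s).
Step 3: advance 17 -> fork_pos = 3 + 17 = 20. Reached multiple(s) of 4: 4, 8, 12, 16, 20 -> fragments 1-5 completed (5 total).
Step 4: advance 4 -> fork_pos = 20 + 4 = 24. Reached multiple(s) of 4: 24 -> fragment 6 completed (6 total).
Final fork_pos = 24, so 6 fragment(s) are complete. Build each: template segment -> complement -> reverse.
Fragment 1: template[0:4] = GTCT -> complement CAGA -> reversed AGAC
Fragment 2: template[4:8] = CACG -> complement GTGC -> reversed CGTG
Fragment 3: template[8:12] = CGAG -> complement GCTC -> reversed CTCG
Fragment 4: template[12:16] = AAGT -> complement TTCA -> reversed ACTT
Fragment 5: template[16:20] = CCCT -> complement GGGA -> reversed AGGG
Fragment 6: template[20:24] = CTGT -> complement GACA -> reversed ACAG

Answer: AGAC,CGTG,CTCG,ACTT,AGGG,ACAG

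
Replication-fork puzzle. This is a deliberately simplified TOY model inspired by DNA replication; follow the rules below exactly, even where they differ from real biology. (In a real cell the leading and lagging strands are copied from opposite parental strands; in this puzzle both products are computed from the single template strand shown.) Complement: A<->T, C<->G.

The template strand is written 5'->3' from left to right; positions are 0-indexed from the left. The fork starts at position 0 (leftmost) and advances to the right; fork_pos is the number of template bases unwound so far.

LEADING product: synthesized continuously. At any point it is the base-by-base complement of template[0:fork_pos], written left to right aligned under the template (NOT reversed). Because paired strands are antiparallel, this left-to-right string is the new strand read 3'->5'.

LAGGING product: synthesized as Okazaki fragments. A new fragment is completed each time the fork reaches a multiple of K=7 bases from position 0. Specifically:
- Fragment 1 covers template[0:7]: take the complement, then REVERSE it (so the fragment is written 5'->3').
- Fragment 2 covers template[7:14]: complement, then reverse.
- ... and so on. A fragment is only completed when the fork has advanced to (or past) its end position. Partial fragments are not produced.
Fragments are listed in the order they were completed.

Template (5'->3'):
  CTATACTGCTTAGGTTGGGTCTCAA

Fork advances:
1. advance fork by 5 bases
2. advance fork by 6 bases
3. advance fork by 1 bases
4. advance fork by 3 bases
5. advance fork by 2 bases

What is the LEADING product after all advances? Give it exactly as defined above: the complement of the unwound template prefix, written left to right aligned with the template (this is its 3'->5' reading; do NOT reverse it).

Step 1: advance 5 -> fork_pos = 0 + 5 = 5.
Step 2: advance 6 -> fork_pos = 5 + 6 = 11.
Step 3: advance 1 -> fork_pos = 11 + 1 = 12.
Step 4: advance 3 -> fork_pos = 12 + 3 = 15.
Step 5: advance 2 -> fork_pos = 15 + 2 = 17.
Unwound prefix: template[0:17] = CTATACTGCTTAGGTTG
Complement it base by base (A<->T, C<->G), keeping left-to-right order:
  [0:5] CTATA -> GATAT
  [5:10] CTGCT -> GACGA
  [10:15] TAGGT -> ATCCA
  [15:17] TG -> AC
Concatenate: GATATGACGAATCCAAC (length 17; written aligned with the template, i.e. 3'->5').

Answer: GATATGACGAATCCAAC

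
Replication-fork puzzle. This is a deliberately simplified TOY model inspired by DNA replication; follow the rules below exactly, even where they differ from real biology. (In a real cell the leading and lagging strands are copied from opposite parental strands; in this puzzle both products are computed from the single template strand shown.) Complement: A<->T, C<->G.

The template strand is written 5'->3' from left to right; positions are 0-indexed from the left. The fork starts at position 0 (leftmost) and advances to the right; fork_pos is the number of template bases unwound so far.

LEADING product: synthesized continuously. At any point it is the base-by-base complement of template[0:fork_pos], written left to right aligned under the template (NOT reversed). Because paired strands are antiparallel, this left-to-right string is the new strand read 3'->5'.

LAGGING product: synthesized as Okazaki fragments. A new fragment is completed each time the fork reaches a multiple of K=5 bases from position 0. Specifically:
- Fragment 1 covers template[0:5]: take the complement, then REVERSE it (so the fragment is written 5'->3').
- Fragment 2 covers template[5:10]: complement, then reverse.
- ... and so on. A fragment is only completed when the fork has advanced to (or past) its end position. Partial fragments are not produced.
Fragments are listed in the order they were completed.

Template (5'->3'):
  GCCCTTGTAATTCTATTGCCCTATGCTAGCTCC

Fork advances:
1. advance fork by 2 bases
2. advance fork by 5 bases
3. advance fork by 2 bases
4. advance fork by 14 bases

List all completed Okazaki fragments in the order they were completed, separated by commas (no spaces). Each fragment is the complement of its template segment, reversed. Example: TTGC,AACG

Answer: AGGGC,TTACA,TAGAA,GGCAA

Derivation:
Step 1: advance 2 -> fork_pos = 0 + 2 = 2. Next multiple of 5 is 5 (not reached); still 0 fragment(s).
Step 2: advance 5 -> fork_pos = 2 + 5 = 7. Reached multiple(s) of 5: 5 -> fragment 1 completed (1 total).
Step 3: advance 2 -> fork_pos = 7 + 2 = 9. Next multiple of 5 is 10 (not reached); still 1 fragment(s).
Step 4: advance 14 -> fork_pos = 9 + 14 = 23. Reached multiple(s) of 5: 10, 15, 20 -> fragments 2-4 completed (4 total).
Final fork_pos = 23, so 4 fragment(s) are complete. Build each: template segment -> complement -> reverse.
Fragment 1: template[0:5] = GCCCT -> complement CGGGA -> reversed AGGGC
Fragment 2: template[5:10] = TGTAA -> complement ACATT -> reversed TTACA
Fragment 3: template[10:15] = TTCTA -> complement AAGAT -> reversed TAGAA
Fragment 4: template[15:20] = TTGCC -> complement AACGG -> reversed GGCAA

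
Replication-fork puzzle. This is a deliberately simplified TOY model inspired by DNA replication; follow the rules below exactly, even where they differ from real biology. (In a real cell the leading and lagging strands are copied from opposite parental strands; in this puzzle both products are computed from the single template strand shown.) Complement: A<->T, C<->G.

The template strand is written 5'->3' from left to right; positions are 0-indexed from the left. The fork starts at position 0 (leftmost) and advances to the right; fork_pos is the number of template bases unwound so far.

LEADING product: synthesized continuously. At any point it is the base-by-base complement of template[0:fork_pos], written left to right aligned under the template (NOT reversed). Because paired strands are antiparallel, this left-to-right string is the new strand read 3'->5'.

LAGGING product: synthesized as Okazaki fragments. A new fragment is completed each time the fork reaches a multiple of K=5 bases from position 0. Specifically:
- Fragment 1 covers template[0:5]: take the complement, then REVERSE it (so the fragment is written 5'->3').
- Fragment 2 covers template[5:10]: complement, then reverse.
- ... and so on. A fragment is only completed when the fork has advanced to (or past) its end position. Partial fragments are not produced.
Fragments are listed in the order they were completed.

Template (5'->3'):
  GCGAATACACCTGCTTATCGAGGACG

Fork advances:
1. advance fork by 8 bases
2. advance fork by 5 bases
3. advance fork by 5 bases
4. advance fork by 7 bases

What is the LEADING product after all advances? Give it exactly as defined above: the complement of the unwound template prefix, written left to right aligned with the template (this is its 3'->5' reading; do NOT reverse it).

Answer: CGCTTATGTGGACGAATAGCTCCTG

Derivation:
Step 1: advance 8 -> fork_pos = 0 + 8 = 8.
Step 2: advance 5 -> fork_pos = 8 + 5 = 13.
Step 3: advance 5 -> fork_pos = 13 + 5 = 18.
Step 4: advance 7 -> fork_pos = 18 + 7 = 25.
Unwound prefix: template[0:25] = GCGAATACACCTGCTTATCGAGGAC
Complement it base by base (A<->T, C<->G), keeping left-to-right order:
  [0:5] GCGAA -> CGCTT
  [5:10] TACAC -> ATGTG
  [10:15] CTGCT -> GACGA
  [15:20] TATCG -> ATAGC
  [20:25] AGGAC -> TCCTG
Concatenate: CGCTTATGTGGACGAATAGCTCCTG (length 25; written aligned with the template, i.e. 3'->5').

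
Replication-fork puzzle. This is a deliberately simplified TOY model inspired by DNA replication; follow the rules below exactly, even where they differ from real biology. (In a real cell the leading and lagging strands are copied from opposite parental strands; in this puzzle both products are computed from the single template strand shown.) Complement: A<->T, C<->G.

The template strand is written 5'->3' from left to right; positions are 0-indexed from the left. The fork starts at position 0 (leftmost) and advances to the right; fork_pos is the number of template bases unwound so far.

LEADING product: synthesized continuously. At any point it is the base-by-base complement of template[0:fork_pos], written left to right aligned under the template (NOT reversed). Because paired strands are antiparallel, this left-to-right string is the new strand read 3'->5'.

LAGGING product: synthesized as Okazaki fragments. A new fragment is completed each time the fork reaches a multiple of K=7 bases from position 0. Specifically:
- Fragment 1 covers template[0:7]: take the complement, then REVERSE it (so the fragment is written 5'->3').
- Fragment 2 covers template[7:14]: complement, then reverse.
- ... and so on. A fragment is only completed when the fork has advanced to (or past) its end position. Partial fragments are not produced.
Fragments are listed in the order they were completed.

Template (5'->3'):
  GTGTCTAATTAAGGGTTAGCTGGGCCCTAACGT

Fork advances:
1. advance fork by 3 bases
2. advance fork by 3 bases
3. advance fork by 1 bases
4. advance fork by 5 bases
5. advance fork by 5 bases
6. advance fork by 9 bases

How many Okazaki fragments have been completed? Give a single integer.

Answer: 3

Derivation:
Step 1: advance 3 -> fork_pos = 0 + 3 = 3. Next multiple of 7 is 7 (not reached); still 0 fragment(s).
Step 2: advance 3 -> fork_pos = 3 + 3 = 6. Next multiple of 7 is 7 (not reached); still 0 fragment(s).
Step 3: advance 1 -> fork_pos = 6 + 1 = 7. Reached multiple(s) of 7: 7 -> fragment 1 completed (1 total).
Step 4: advance 5 -> fork_pos = 7 + 5 = 12. Next multiple of 7 is 14 (not reached); still 1 fragment(s).
Step 5: advance 5 -> fork_pos = 12 + 5 = 17. Reached multiple(s) of 7: 14 -> fragment 2 completed (2 total).
Step 6: advance 9 -> fork_pos = 17 + 9 = 26. Reached multiple(s) of 7: 21 -> fragment 3 completed (3 total).
Check: final fork_pos = 26; the multiples of 7 that are <= 26 are 7..21 -> 26 // 7 = 3 completed fragment(s).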